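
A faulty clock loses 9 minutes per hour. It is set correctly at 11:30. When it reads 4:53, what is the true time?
For every 60 true minutes, the faulty clock advances 51 minutes, so 1 faulty-clock minute corresponds to 60/51 true minutes.
From 11:30 to 4:53 on the faulty dial is 323 minutes.
True elapsed: 323 x 60/51 = 380 minutes = 6 hours and 20 minutes.
True time: 11:30 + 6 hours and 20 minutes = 5:50.

Final answer: 5:50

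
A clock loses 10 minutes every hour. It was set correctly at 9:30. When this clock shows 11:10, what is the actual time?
For every 60 true minutes, the faulty clock advances 50 minutes, so 1 faulty-clock minute corresponds to 60/50 true minutes.
From 9:30 to 11:10 on the faulty dial is 100 minutes.
True elapsed: 100 x 60/50 = 120 minutes = 2 hours.
True time: 9:30 + 2 hours = 11:30.

Final answer: 11:30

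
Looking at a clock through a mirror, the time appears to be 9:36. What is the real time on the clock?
Reflection across the vertical (12-6) axis maps a hand at angle A degrees to (360 - A) degrees, which sends a reading of T minutes past 12:00 to (720 - T) minutes past 12:00.
Mirror reads 9:36 = 576 minutes past 12:00.
Actual time: (720 - 576) mod 720 = 144 minutes = 2:24.

Final answer: 2:24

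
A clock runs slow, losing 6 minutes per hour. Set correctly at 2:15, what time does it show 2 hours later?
For every 60 true minutes, the faulty clock advances 60 - 6 = 54 minutes.
True elapsed: 2 hours = 120 minutes.
Faulty clock advances: 120 x 54/60 = 108 minutes (drift: 12 minutes behind).
Shown time: 2:15 + 108 minutes = 4:03.

Final answer: 4:03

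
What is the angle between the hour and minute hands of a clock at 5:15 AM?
Hour hand position: 5 x 30 + 15 x 0.5 = 157.5 degrees
Minute hand position: 15 x 6 = 90 degrees
Difference: |157.5 - 90| = 67.5 degrees
The angle between the hands is 67.5 degrees

Final answer: 67.5 degrees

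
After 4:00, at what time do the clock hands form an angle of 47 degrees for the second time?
At t minutes past 4:00, the hour hand is at 30 x 4 + 0.5t degrees and the minute hand is at 6t degrees.
The smaller angle between them is 47 degrees when |30H - 5.5t| = 47 or |30H - 5.5t| = 313.
With H = 4, solve 30 x 4 - 5.5t = +/- target for each target:
  t = (30 x 4 - 47) / 5.5 = 13.27
  t = (30 x 4 + 47) / 5.5 = 30.36
  t = (30 x 4 - 313) / 5.5 = -35.09 (outside (0, 60))
  t = (30 x 4 + 313) / 5.5 = 78.73 (outside (0, 60))
Valid solutions in (0, 60): {13.27, 30.36} minutes.
The second occurrence is t = 30.36 minutes.
The hands form a 47-degree angle at 30.36 minutes past 4:00.

Final answer: 30.36 minutes past 4:00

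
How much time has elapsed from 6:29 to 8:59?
From 6:29 to 8:59:
(8 x 60 + 59) - (6 x 60 + 29) = 539 - 389 = 150 minutes
= 2 hours and 30 minutes

Final answer: 2 hours and 30 minutes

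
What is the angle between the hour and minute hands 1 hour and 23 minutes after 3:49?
First find the time 1 hour and 23 minutes after 3:49.
Total minutes: 3 x 60 + 49 + 1 x 60 + 23 = 312.
312 mod 720 = 312 minutes = 5:12.
Now compute the angle at 5:12:
Hour hand: 5 x 30 + 12 x 0.5 = 156 degrees
Minute hand: 12 x 6 = 72 degrees
Difference: |156 - 72| = 84 degrees
The angle is 84 degrees

Final answer: 84 degrees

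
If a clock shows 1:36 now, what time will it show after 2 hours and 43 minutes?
Starting time: 1:36
Adding 43 minutes to 36 minutes: 36 + 43 = 79 minutes = 1 hour and 19 minutes
Adding 2 hours: 1 + 2 + 1 (carry) = 4
Final time: 4:19

Final answer: 4:19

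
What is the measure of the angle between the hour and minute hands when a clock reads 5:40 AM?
Hour hand position: 5 x 30 + 40 x 0.5 = 170 degrees
Minute hand position: 40 x 6 = 240 degrees
Difference: |170 - 240| = 70 degrees
The angle between the hands is 70 degrees

Final answer: 70 degrees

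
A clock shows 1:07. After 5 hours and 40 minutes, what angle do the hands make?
First find the time 5 hours and 40 minutes after 1:07.
Total minutes: 1 x 60 + 7 + 5 x 60 + 40 = 407.
407 mod 720 = 407 minutes = 6:47.
Now compute the angle at 6:47:
Hour hand: 6 x 30 + 47 x 0.5 = 203.5 degrees
Minute hand: 47 x 6 = 282 degrees
Difference: |203.5 - 282| = 78.5 degrees
The angle is 78.5 degrees

Final answer: 78.5 degrees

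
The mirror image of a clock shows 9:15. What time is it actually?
Reflection across the vertical (12-6) axis maps a hand at angle A degrees to (360 - A) degrees, which sends a reading of T minutes past 12:00 to (720 - T) minutes past 12:00.
Mirror reads 9:15 = 555 minutes past 12:00.
Actual time: (720 - 555) mod 720 = 165 minutes = 2:45.

Final answer: 2:45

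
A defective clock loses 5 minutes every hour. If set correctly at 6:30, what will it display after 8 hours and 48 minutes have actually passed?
For every 60 true minutes, the faulty clock advances 60 - 5 = 55 minutes.
True elapsed: 8 hours and 48 minutes = 528 minutes.
Faulty clock advances: 528 x 55/60 = 484 minutes (drift: 44 minutes behind).
Shown time: 6:30 + 484 minutes = 2:34.

Final answer: 2:34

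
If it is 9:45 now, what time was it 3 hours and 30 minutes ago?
Starting time: 9:45 = 585 total minutes past 12:00
Subtracting: 3 hours and 30 minutes = 210 minutes
585 - 210 = 375 minutes
= 6 hours and 15 minutes past 12:00 = 6:15

Final answer: 6:15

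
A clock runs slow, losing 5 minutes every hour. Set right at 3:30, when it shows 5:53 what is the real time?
For every 60 true minutes, the faulty clock advances 55 minutes, so 1 faulty-clock minute corresponds to 60/55 true minutes.
From 3:30 to 5:53 on the faulty dial is 143 minutes.
True elapsed: 143 x 60/55 = 156 minutes = 2 hours and 36 minutes.
True time: 3:30 + 2 hours and 36 minutes = 6:06.

Final answer: 6:06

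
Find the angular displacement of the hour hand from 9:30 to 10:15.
The hour hand moves 0.5 degrees per minute.
Time elapsed: 10:15 - 9:30 = 45 minutes
Angular displacement: 45 x 0.5 = 22.5 degrees

Final answer: 22.5 degrees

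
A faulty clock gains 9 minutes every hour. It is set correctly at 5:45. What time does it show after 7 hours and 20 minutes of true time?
For every 60 true minutes, the faulty clock advances 60 + 9 = 69 minutes.
True elapsed: 7 hours and 20 minutes = 440 minutes.
Faulty clock advances: 440 x 69/60 = 506 minutes (drift: 66 minutes ahead).
Shown time: 5:45 + 506 minutes = 2:11.

Final answer: 2:11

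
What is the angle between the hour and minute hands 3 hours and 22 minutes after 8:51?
First find the time 3 hours and 22 minutes after 8:51.
Total minutes: 8 x 60 + 51 + 3 x 60 + 22 = 733.
733 mod 720 = 13 minutes = 12:13.
Now compute the angle at 12:13:
Hour hand: 0 x 30 + 13 x 0.5 = 6.5 degrees
Minute hand: 13 x 6 = 78 degrees
Difference: |6.5 - 78| = 71.5 degrees
The angle is 71.5 degrees

Final answer: 71.5 degrees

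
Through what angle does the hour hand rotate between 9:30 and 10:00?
The hour hand moves 0.5 degrees per minute.
Time elapsed: 10:00 - 9:30 = 30 minutes
Angular displacement: 30 x 0.5 = 15 degrees

Final answer: 15 degrees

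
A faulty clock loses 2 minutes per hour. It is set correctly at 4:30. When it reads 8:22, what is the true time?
For every 60 true minutes, the faulty clock advances 58 minutes, so 1 faulty-clock minute corresponds to 60/58 true minutes.
From 4:30 to 8:22 on the faulty dial is 232 minutes.
True elapsed: 232 x 60/58 = 240 minutes = 4 hours.
True time: 4:30 + 4 hours = 8:30.

Final answer: 8:30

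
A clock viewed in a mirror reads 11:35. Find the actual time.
Reflection across the vertical (12-6) axis maps a hand at angle A degrees to (360 - A) degrees, which sends a reading of T minutes past 12:00 to (720 - T) minutes past 12:00.
Mirror reads 11:35 = 695 minutes past 12:00.
Actual time: (720 - 695) mod 720 = 25 minutes = 12:25.

Final answer: 12:25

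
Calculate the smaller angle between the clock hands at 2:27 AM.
Hour hand position: 2 x 30 + 27 x 0.5 = 73.5 degrees
Minute hand position: 27 x 6 = 162 degrees
Difference: |73.5 - 162| = 88.5 degrees
The angle between the hands is 88.5 degrees

Final answer: 88.5 degrees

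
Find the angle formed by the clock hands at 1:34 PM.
Hour hand position: 1 x 30 + 34 x 0.5 = 47 degrees
Minute hand position: 34 x 6 = 204 degrees
Difference: |47 - 204| = 157 degrees
The angle between the hands is 157 degrees

Final answer: 157 degrees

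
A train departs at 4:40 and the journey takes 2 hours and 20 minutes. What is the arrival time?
Starting time: 4:40
Adding 20 minutes to 40 minutes: 40 + 20 = 60 minutes = 1 hour
Adding 2 hours: 4 + 2 + 1 (carry) = 7
Final time: 7:00

Final answer: 7:00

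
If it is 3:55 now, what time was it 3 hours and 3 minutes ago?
Starting time: 3:55 = 235 total minutes past 12:00
Subtracting: 3 hours and 3 minutes = 183 minutes
235 - 183 = 52 minutes
= 52 minutes past 12:00 = 12:52

Final answer: 12:52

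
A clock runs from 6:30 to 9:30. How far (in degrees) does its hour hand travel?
The hour hand moves 0.5 degrees per minute.
Time elapsed: 9:30 - 6:30 = 180 minutes
Angular displacement: 180 x 0.5 = 90 degrees

Final answer: 90 degrees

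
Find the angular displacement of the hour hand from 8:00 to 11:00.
The hour hand moves 0.5 degrees per minute.
Time elapsed: 11:00 - 8:00 = 180 minutes
Angular displacement: 180 x 0.5 = 90 degrees

Final answer: 90 degrees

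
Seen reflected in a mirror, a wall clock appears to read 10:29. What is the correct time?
Reflection across the vertical (12-6) axis maps a hand at angle A degrees to (360 - A) degrees, which sends a reading of T minutes past 12:00 to (720 - T) minutes past 12:00.
Mirror reads 10:29 = 629 minutes past 12:00.
Actual time: (720 - 629) mod 720 = 91 minutes = 1:31.

Final answer: 1:31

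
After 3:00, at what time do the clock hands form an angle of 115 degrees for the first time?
At t minutes past 3:00, the hour hand is at 30 x 3 + 0.5t degrees and the minute hand is at 6t degrees.
The smaller angle between them is 115 degrees when |30H - 5.5t| = 115 or |30H - 5.5t| = 245.
With H = 3, solve 30 x 3 - 5.5t = +/- target for each target:
  t = (30 x 3 - 115) / 5.5 = -4.55 (outside (0, 60))
  t = (30 x 3 + 115) / 5.5 = 37.27
  t = (30 x 3 - 245) / 5.5 = -28.18 (outside (0, 60))
  t = (30 x 3 + 245) / 5.5 = 60.91 (outside (0, 60))
Valid solutions in (0, 60): {37.27} minutes.
The first occurrence is t = 37.27 minutes.
The hands form a 115-degree angle at 37.27 minutes past 3:00.

Final answer: 37.27 minutes past 3:00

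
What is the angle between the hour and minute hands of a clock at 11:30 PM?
Hour hand position: 11 x 30 + 30 x 0.5 = 345 degrees
Minute hand position: 30 x 6 = 180 degrees
Difference: |345 - 180| = 165 degrees
The angle between the hands is 165 degrees

Final answer: 165 degrees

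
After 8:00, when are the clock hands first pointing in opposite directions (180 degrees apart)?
For hands to be 180 degrees apart: |30H - 5.5t| = 180
With H = 8: t = (30 x 8 + 180)/5.5 = 76.36 or t = (30 x 8 - 180)/5.5 = 10.91
First valid solution (0 < t < 60): t = 10.91 minutes
The hands are opposite at 10.91 minutes past 8:00.

Final answer: 10.91 minutes past 8:00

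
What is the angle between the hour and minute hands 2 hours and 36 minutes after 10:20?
First find the time 2 hours and 36 minutes after 10:20.
Total minutes: 10 x 60 + 20 + 2 x 60 + 36 = 776.
776 mod 720 = 56 minutes = 12:56.
Now compute the angle at 12:56:
Hour hand: 0 x 30 + 56 x 0.5 = 28 degrees
Minute hand: 56 x 6 = 336 degrees
Difference: |28 - 336| = 308 degrees
Smaller angle: 360 - 308 = 52 degrees

Final answer: 52 degrees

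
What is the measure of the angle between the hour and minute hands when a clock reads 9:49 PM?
Hour hand position: 9 x 30 + 49 x 0.5 = 294.5 degrees
Minute hand position: 49 x 6 = 294 degrees
Difference: |294.5 - 294| = 0.5 degrees
The angle between the hands is 0.5 degrees

Final answer: 0.5 degrees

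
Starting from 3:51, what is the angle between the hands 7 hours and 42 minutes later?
First find the time 7 hours and 42 minutes after 3:51.
Total minutes: 3 x 60 + 51 + 7 x 60 + 42 = 693.
693 mod 720 = 693 minutes = 11:33.
Now compute the angle at 11:33:
Hour hand: 11 x 30 + 33 x 0.5 = 346.5 degrees
Minute hand: 33 x 6 = 198 degrees
Difference: |346.5 - 198| = 148.5 degrees
The angle is 148.5 degrees

Final answer: 148.5 degrees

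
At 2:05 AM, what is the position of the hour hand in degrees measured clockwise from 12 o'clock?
The hour hand moves 30 degrees per hour and 0.5 degrees per minute.
At 2:05: (2) x 30 + 5 x 0.5 = 60 + 2.5 = 62.5 degrees

Final answer: 62.5 degrees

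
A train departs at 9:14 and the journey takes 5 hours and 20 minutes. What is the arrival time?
Starting time: 9:14
Adding 20 minutes to 14 minutes: 14 + 20 = 34 minutes
Adding 5 hours: 9 + 5 = 14 - 12 = 2
Final time: 2:34

Final answer: 2:34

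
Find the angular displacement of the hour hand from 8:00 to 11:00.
The hour hand moves 0.5 degrees per minute.
Time elapsed: 11:00 - 8:00 = 180 minutes
Angular displacement: 180 x 0.5 = 90 degrees

Final answer: 90 degrees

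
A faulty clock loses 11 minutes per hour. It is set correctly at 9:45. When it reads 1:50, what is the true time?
For every 60 true minutes, the faulty clock advances 49 minutes, so 1 faulty-clock minute corresponds to 60/49 true minutes.
From 9:45 to 1:50 on the faulty dial is 245 minutes.
True elapsed: 245 x 60/49 = 300 minutes = 5 hours.
True time: 9:45 + 5 hours = 2:45.

Final answer: 2:45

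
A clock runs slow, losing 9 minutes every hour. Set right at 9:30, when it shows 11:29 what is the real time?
For every 60 true minutes, the faulty clock advances 51 minutes, so 1 faulty-clock minute corresponds to 60/51 true minutes.
From 9:30 to 11:29 on the faulty dial is 119 minutes.
True elapsed: 119 x 60/51 = 140 minutes = 2 hours and 20 minutes.
True time: 9:30 + 2 hours and 20 minutes = 11:50.

Final answer: 11:50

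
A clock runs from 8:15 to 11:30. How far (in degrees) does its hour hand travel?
The hour hand moves 0.5 degrees per minute.
Time elapsed: 11:30 - 8:15 = 195 minutes
Angular displacement: 195 x 0.5 = 97.5 degrees

Final answer: 97.5 degrees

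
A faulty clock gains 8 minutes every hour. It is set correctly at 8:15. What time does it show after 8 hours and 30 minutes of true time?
For every 60 true minutes, the faulty clock advances 60 + 8 = 68 minutes.
True elapsed: 8 hours and 30 minutes = 510 minutes.
Faulty clock advances: 510 x 68/60 = 578 minutes (drift: 68 minutes ahead).
Shown time: 8:15 + 578 minutes = 5:53.

Final answer: 5:53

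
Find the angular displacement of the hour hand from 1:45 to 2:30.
The hour hand moves 0.5 degrees per minute.
Time elapsed: 2:30 - 1:45 = 45 minutes
Angular displacement: 45 x 0.5 = 22.5 degrees

Final answer: 22.5 degrees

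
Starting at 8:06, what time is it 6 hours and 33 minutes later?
Starting time: 8:06
Adding 33 minutes to 6 minutes: 6 + 33 = 39 minutes
Adding 6 hours: 8 + 6 = 14 - 12 = 2
Final time: 2:39

Final answer: 2:39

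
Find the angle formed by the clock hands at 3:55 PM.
Hour hand position: 3 x 30 + 55 x 0.5 = 117.5 degrees
Minute hand position: 55 x 6 = 330 degrees
Difference: |117.5 - 330| = 212.5 degrees
Since 212.5 > 180, the smaller angle is 360 - 212.5 = 147.5 degrees

Final answer: 147.5 degrees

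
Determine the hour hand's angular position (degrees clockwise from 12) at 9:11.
The hour hand moves 30 degrees per hour and 0.5 degrees per minute.
At 9:11: (9) x 30 + 11 x 0.5 = 270 + 5.5 = 275.5 degrees

Final answer: 275.5 degrees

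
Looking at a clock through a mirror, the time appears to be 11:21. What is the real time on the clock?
Reflection across the vertical (12-6) axis maps a hand at angle A degrees to (360 - A) degrees, which sends a reading of T minutes past 12:00 to (720 - T) minutes past 12:00.
Mirror reads 11:21 = 681 minutes past 12:00.
Actual time: (720 - 681) mod 720 = 39 minutes = 12:39.

Final answer: 12:39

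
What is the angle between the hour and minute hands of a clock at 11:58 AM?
Hour hand position: 11 x 30 + 58 x 0.5 = 359 degrees
Minute hand position: 58 x 6 = 348 degrees
Difference: |359 - 348| = 11 degrees
The angle between the hands is 11 degrees

Final answer: 11 degrees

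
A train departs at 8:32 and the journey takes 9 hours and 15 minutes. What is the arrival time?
Starting time: 8:32
Adding 15 minutes to 32 minutes: 32 + 15 = 47 minutes
Adding 9 hours: 8 + 9 = 17 - 12 = 5
Final time: 5:47

Final answer: 5:47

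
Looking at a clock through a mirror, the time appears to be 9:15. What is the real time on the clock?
Reflection across the vertical (12-6) axis maps a hand at angle A degrees to (360 - A) degrees, which sends a reading of T minutes past 12:00 to (720 - T) minutes past 12:00.
Mirror reads 9:15 = 555 minutes past 12:00.
Actual time: (720 - 555) mod 720 = 165 minutes = 2:45.

Final answer: 2:45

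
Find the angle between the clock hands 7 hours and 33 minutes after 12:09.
First find the time 7 hours and 33 minutes after 12:09.
Total minutes: 12 x 60 + 9 + 7 x 60 + 33 = 1182.
1182 mod 720 = 462 minutes = 7:42.
Now compute the angle at 7:42:
Hour hand: 7 x 30 + 42 x 0.5 = 231 degrees
Minute hand: 42 x 6 = 252 degrees
Difference: |231 - 252| = 21 degrees
The angle is 21 degrees

Final answer: 21 degrees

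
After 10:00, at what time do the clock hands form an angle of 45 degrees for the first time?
At t minutes past 10:00, the hour hand is at 30 x 10 + 0.5t degrees and the minute hand is at 6t degrees.
The smaller angle between them is 45 degrees when |30H - 5.5t| = 45 or |30H - 5.5t| = 315.
With H = 10, solve 30 x 10 - 5.5t = +/- target for each target:
  t = (30 x 10 - 45) / 5.5 = 46.36
  t = (30 x 10 + 45) / 5.5 = 62.73 (outside (0, 60))
  t = (30 x 10 - 315) / 5.5 = -2.73 (outside (0, 60))
  t = (30 x 10 + 315) / 5.5 = 111.82 (outside (0, 60))
Valid solutions in (0, 60): {46.36} minutes.
The first occurrence is t = 46.36 minutes.
The hands form a 45-degree angle at 46.36 minutes past 10:00.

Final answer: 46.36 minutes past 10:00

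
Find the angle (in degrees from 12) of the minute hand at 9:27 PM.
The minute hand moves 6 degrees per minute.
At 9:27: 27 x 6 = 162 degrees

Final answer: 162 degrees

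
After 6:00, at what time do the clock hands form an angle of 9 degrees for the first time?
At t minutes past 6:00, the hour hand is at 30 x 6 + 0.5t degrees and the minute hand is at 6t degrees.
The smaller angle between them is 9 degrees when |30H - 5.5t| = 9 or |30H - 5.5t| = 351.
With H = 6, solve 30 x 6 - 5.5t = +/- target for each target:
  t = (30 x 6 - 9) / 5.5 = 31.09
  t = (30 x 6 + 9) / 5.5 = 34.36
  t = (30 x 6 - 351) / 5.5 = -31.09 (outside (0, 60))
  t = (30 x 6 + 351) / 5.5 = 96.55 (outside (0, 60))
Valid solutions in (0, 60): {31.09, 34.36} minutes.
The first occurrence is t = 31.09 minutes.
The hands form a 9-degree angle at 31.09 minutes past 6:00.

Final answer: 31.09 minutes past 6:00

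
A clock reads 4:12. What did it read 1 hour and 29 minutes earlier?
Starting time: 4:12 = 252 total minutes past 12:00
Subtracting: 1 hour and 29 minutes = 89 minutes
252 - 89 = 163 minutes
= 2 hours and 43 minutes past 12:00 = 2:43

Final answer: 2:43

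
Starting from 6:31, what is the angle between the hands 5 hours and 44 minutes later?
First find the time 5 hours and 44 minutes after 6:31.
Total minutes: 6 x 60 + 31 + 5 x 60 + 44 = 735.
735 mod 720 = 15 minutes = 12:15.
Now compute the angle at 12:15:
Hour hand: 0 x 30 + 15 x 0.5 = 7.5 degrees
Minute hand: 15 x 6 = 90 degrees
Difference: |7.5 - 90| = 82.5 degrees
The angle is 82.5 degrees

Final answer: 82.5 degrees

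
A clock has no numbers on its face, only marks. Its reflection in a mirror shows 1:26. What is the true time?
Reflection across the vertical (12-6) axis maps a hand at angle A degrees to (360 - A) degrees, which sends a reading of T minutes past 12:00 to (720 - T) minutes past 12:00.
Mirror reads 1:26 = 86 minutes past 12:00.
Actual time: (720 - 86) mod 720 = 634 minutes = 10:34.

Final answer: 10:34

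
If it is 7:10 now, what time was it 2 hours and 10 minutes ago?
Starting time: 7:10 = 430 total minutes past 12:00
Subtracting: 2 hours and 10 minutes = 130 minutes
430 - 130 = 300 minutes
= 5 hours past 12:00 = 5:00

Final answer: 5:00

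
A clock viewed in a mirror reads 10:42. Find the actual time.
Reflection across the vertical (12-6) axis maps a hand at angle A degrees to (360 - A) degrees, which sends a reading of T minutes past 12:00 to (720 - T) minutes past 12:00.
Mirror reads 10:42 = 642 minutes past 12:00.
Actual time: (720 - 642) mod 720 = 78 minutes = 1:18.

Final answer: 1:18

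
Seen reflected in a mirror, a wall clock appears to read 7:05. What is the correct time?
Reflection across the vertical (12-6) axis maps a hand at angle A degrees to (360 - A) degrees, which sends a reading of T minutes past 12:00 to (720 - T) minutes past 12:00.
Mirror reads 7:05 = 425 minutes past 12:00.
Actual time: (720 - 425) mod 720 = 295 minutes = 4:55.

Final answer: 4:55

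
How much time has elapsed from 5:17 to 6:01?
From 5:17 to 6:01:
(6 x 60 + 1) - (5 x 60 + 17) = 361 - 317 = 44 minutes
= 44 minutes

Final answer: 44 minutes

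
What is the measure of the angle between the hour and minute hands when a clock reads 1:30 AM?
Hour hand position: 1 x 30 + 30 x 0.5 = 45 degrees
Minute hand position: 30 x 6 = 180 degrees
Difference: |45 - 180| = 135 degrees
The angle between the hands is 135 degrees

Final answer: 135 degrees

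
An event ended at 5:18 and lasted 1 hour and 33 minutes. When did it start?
Starting time: 5:18 = 318 total minutes past 12:00
Subtracting: 1 hour and 33 minutes = 93 minutes
318 - 93 = 225 minutes
= 3 hours and 45 minutes past 12:00 = 3:45

Final answer: 3:45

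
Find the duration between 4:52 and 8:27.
From 4:52 to 8:27:
(8 x 60 + 27) - (4 x 60 + 52) = 507 - 292 = 215 minutes
= 3 hours and 35 minutes

Final answer: 3 hours and 35 minutes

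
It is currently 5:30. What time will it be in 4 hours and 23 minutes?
Starting time: 5:30
Adding 23 minutes to 30 minutes: 30 + 23 = 53 minutes
Adding 4 hours: 5 + 4 = 9
Final time: 9:53

Final answer: 9:53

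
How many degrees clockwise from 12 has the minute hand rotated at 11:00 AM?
The minute hand moves 6 degrees per minute.
At 11:00: 0 x 6 = 0 degrees

Final answer: 0 degrees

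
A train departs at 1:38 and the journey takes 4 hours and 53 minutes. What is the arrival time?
Starting time: 1:38
Adding 53 minutes to 38 minutes: 38 + 53 = 91 minutes = 1 hour and 31 minutes
Adding 4 hours: 1 + 4 + 1 (carry) = 6
Final time: 6:31

Final answer: 6:31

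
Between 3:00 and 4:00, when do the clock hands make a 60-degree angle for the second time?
At t minutes past 3:00, the hour hand is at 30 x 3 + 0.5t degrees and the minute hand is at 6t degrees.
The smaller angle between them is 60 degrees when |30H - 5.5t| = 60 or |30H - 5.5t| = 300.
With H = 3, solve 30 x 3 - 5.5t = +/- target for each target:
  t = (30 x 3 - 60) / 5.5 = 5.45
  t = (30 x 3 + 60) / 5.5 = 27.27
  t = (30 x 3 - 300) / 5.5 = -38.18 (outside (0, 60))
  t = (30 x 3 + 300) / 5.5 = 70.91 (outside (0, 60))
Valid solutions in (0, 60): {5.45, 27.27} minutes.
The second occurrence is t = 27.27 minutes.
The hands form a 60-degree angle at 27.27 minutes past 3:00.

Final answer: 27.27 minutes past 3:00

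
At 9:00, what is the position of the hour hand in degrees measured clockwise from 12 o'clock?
The hour hand moves 30 degrees per hour and 0.5 degrees per minute.
At 9:00: (9) x 30 + 0 x 0.5 = 270 + 0 = 270 degrees

Final answer: 270 degrees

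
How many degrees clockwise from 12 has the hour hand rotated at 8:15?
The hour hand moves 30 degrees per hour and 0.5 degrees per minute.
At 8:15: (8) x 30 + 15 x 0.5 = 240 + 7.5 = 247.5 degrees

Final answer: 247.5 degrees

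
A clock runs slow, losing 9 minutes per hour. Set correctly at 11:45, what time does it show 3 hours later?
For every 60 true minutes, the faulty clock advances 60 - 9 = 51 minutes.
True elapsed: 3 hours = 180 minutes.
Faulty clock advances: 180 x 51/60 = 153 minutes (drift: 27 minutes behind).
Shown time: 11:45 + 153 minutes = 2:18.

Final answer: 2:18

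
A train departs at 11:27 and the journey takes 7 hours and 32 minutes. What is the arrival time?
Starting time: 11:27
Adding 32 minutes to 27 minutes: 27 + 32 = 59 minutes
Adding 7 hours: 11 + 7 = 18 - 12 = 6
Final time: 6:59

Final answer: 6:59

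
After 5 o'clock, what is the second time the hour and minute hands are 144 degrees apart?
At t minutes past 5:00, the hour hand is at 30 x 5 + 0.5t degrees and the minute hand is at 6t degrees.
The smaller angle between them is 144 degrees when |30H - 5.5t| = 144 or |30H - 5.5t| = 216.
With H = 5, solve 30 x 5 - 5.5t = +/- target for each target:
  t = (30 x 5 - 144) / 5.5 = 1.09
  t = (30 x 5 + 144) / 5.5 = 53.45
  t = (30 x 5 - 216) / 5.5 = -12 (outside (0, 60))
  t = (30 x 5 + 216) / 5.5 = 66.55 (outside (0, 60))
Valid solutions in (0, 60): {1.09, 53.45} minutes.
The second occurrence is t = 53.45 minutes.
The hands form a 144-degree angle at 53.45 minutes past 5:00.

Final answer: 53.45 minutes past 5:00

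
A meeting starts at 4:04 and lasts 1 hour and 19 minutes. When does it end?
Starting time: 4:04
Adding 19 minutes to 4 minutes: 4 + 19 = 23 minutes
Adding 1 hour: 4 + 1 = 5
Final time: 5:23

Final answer: 5:23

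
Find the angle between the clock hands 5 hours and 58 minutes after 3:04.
First find the time 5 hours and 58 minutes after 3:04.
Total minutes: 3 x 60 + 4 + 5 x 60 + 58 = 542.
542 mod 720 = 542 minutes = 9:02.
Now compute the angle at 9:02:
Hour hand: 9 x 30 + 2 x 0.5 = 271 degrees
Minute hand: 2 x 6 = 12 degrees
Difference: |271 - 12| = 259 degrees
Smaller angle: 360 - 259 = 101 degrees

Final answer: 101 degrees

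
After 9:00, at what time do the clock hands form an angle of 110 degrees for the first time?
At t minutes past 9:00, the hour hand is at 30 x 9 + 0.5t degrees and the minute hand is at 6t degrees.
The smaller angle between them is 110 degrees when |30H - 5.5t| = 110 or |30H - 5.5t| = 250.
With H = 9, solve 30 x 9 - 5.5t = +/- target for each target:
  t = (30 x 9 - 110) / 5.5 = 29.09
  t = (30 x 9 + 110) / 5.5 = 69.09 (outside (0, 60))
  t = (30 x 9 - 250) / 5.5 = 3.64
  t = (30 x 9 + 250) / 5.5 = 94.55 (outside (0, 60))
Valid solutions in (0, 60): {3.64, 29.09} minutes.
The first occurrence is t = 3.64 minutes.
The hands form a 110-degree angle at 3.64 minutes past 9:00.

Final answer: 3.64 minutes past 9:00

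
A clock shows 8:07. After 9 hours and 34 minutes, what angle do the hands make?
First find the time 9 hours and 34 minutes after 8:07.
Total minutes: 8 x 60 + 7 + 9 x 60 + 34 = 1061.
1061 mod 720 = 341 minutes = 5:41.
Now compute the angle at 5:41:
Hour hand: 5 x 30 + 41 x 0.5 = 170.5 degrees
Minute hand: 41 x 6 = 246 degrees
Difference: |170.5 - 246| = 75.5 degrees
The angle is 75.5 degrees

Final answer: 75.5 degrees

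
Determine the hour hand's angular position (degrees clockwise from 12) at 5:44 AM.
The hour hand moves 30 degrees per hour and 0.5 degrees per minute.
At 5:44: (5) x 30 + 44 x 0.5 = 150 + 22 = 172 degrees

Final answer: 172 degrees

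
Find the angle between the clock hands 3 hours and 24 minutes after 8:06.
First find the time 3 hours and 24 minutes after 8:06.
Total minutes: 8 x 60 + 6 + 3 x 60 + 24 = 690.
690 mod 720 = 690 minutes = 11:30.
Now compute the angle at 11:30:
Hour hand: 11 x 30 + 30 x 0.5 = 345 degrees
Minute hand: 30 x 6 = 180 degrees
Difference: |345 - 180| = 165 degrees
The angle is 165 degrees

Final answer: 165 degrees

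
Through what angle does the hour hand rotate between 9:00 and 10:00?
The hour hand moves 0.5 degrees per minute.
Time elapsed: 10:00 - 9:00 = 60 minutes
Angular displacement: 60 x 0.5 = 30 degrees

Final answer: 30 degrees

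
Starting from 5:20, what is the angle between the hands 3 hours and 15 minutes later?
First find the time 3 hours and 15 minutes after 5:20.
Total minutes: 5 x 60 + 20 + 3 x 60 + 15 = 515.
515 mod 720 = 515 minutes = 8:35.
Now compute the angle at 8:35:
Hour hand: 8 x 30 + 35 x 0.5 = 257.5 degrees
Minute hand: 35 x 6 = 210 degrees
Difference: |257.5 - 210| = 47.5 degrees
The angle is 47.5 degrees

Final answer: 47.5 degrees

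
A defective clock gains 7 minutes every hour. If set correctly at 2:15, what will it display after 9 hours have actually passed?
For every 60 true minutes, the faulty clock advances 60 + 7 = 67 minutes.
True elapsed: 9 hours = 540 minutes.
Faulty clock advances: 540 x 67/60 = 603 minutes (drift: 63 minutes ahead).
Shown time: 2:15 + 603 minutes = 12:18.

Final answer: 12:18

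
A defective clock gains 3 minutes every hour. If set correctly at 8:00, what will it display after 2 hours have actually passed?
For every 60 true minutes, the faulty clock advances 60 + 3 = 63 minutes.
True elapsed: 2 hours = 120 minutes.
Faulty clock advances: 120 x 63/60 = 126 minutes (drift: 6 minutes ahead).
Shown time: 8:00 + 126 minutes = 10:06.

Final answer: 10:06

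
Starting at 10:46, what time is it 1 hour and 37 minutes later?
Starting time: 10:46
Adding 37 minutes to 46 minutes: 46 + 37 = 83 minutes = 1 hour and 23 minutes
Adding 1 hour: 10 + 1 + 1 (carry) = 12
Final time: 12:23

Final answer: 12:23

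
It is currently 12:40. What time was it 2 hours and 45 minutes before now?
Starting time: 12:40 = 40 total minutes past 12:00
Subtracting: 2 hours and 45 minutes = 165 minutes
40 - 165 = -125 (negative, add 12 hours = 720) = 595 minutes
= 9 hours and 55 minutes past 12:00 = 9:55

Final answer: 9:55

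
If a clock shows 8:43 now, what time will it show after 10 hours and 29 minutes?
Starting time: 8:43
Adding 29 minutes to 43 minutes: 43 + 29 = 72 minutes = 1 hour and 12 minutes
Adding 10 hours: 8 + 10 + 1 (carry) = 19 - 12 = 7
Final time: 7:12

Final answer: 7:12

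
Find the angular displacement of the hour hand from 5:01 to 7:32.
The hour hand moves 0.5 degrees per minute.
Time elapsed: 7:32 - 5:01 = 151 minutes
Angular displacement: 151 x 0.5 = 75.5 degrees

Final answer: 75.5 degrees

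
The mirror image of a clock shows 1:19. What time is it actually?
Reflection across the vertical (12-6) axis maps a hand at angle A degrees to (360 - A) degrees, which sends a reading of T minutes past 12:00 to (720 - T) minutes past 12:00.
Mirror reads 1:19 = 79 minutes past 12:00.
Actual time: (720 - 79) mod 720 = 641 minutes = 10:41.

Final answer: 10:41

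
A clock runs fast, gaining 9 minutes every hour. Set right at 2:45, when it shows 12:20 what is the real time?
For every 60 true minutes, the faulty clock advances 69 minutes, so 1 faulty-clock minute corresponds to 60/69 true minutes.
From 2:45 to 12:20 on the faulty dial is 575 minutes.
True elapsed: 575 x 60/69 = 500 minutes = 8 hours and 20 minutes.
True time: 2:45 + 8 hours and 20 minutes = 11:05.

Final answer: 11:05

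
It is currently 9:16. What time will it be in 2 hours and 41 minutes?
Starting time: 9:16
Adding 41 minutes to 16 minutes: 16 + 41 = 57 minutes
Adding 2 hours: 9 + 2 = 11
Final time: 11:57

Final answer: 11:57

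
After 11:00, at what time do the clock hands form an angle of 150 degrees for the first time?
At t minutes past 11:00, the hour hand is at 30 x 11 + 0.5t degrees and the minute hand is at 6t degrees.
The smaller angle between them is 150 degrees when |30H - 5.5t| = 150 or |30H - 5.5t| = 210.
With H = 11, solve 30 x 11 - 5.5t = +/- target for each target:
  t = (30 x 11 - 150) / 5.5 = 32.73
  t = (30 x 11 + 150) / 5.5 = 87.27 (outside (0, 60))
  t = (30 x 11 - 210) / 5.5 = 21.82
  t = (30 x 11 + 210) / 5.5 = 98.18 (outside (0, 60))
Valid solutions in (0, 60): {21.82, 32.73} minutes.
The first occurrence is t = 21.82 minutes.
The hands form a 150-degree angle at 21.82 minutes past 11:00.

Final answer: 21.82 minutes past 11:00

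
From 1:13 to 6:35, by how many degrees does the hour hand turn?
The hour hand moves 0.5 degrees per minute.
Time elapsed: 6:35 - 1:13 = 322 minutes
Angular displacement: 322 x 0.5 = 161 degrees

Final answer: 161 degrees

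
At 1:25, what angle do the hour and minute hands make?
Hour hand position: 1 x 30 + 25 x 0.5 = 42.5 degrees
Minute hand position: 25 x 6 = 150 degrees
Difference: |42.5 - 150| = 107.5 degrees
The angle between the hands is 107.5 degrees

Final answer: 107.5 degrees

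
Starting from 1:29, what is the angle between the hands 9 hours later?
First find the time 9 hours after 1:29.
Total minutes: 1 x 60 + 29 + 9 x 60 + 0 = 629.
629 mod 720 = 629 minutes = 10:29.
Now compute the angle at 10:29:
Hour hand: 10 x 30 + 29 x 0.5 = 314.5 degrees
Minute hand: 29 x 6 = 174 degrees
Difference: |314.5 - 174| = 140.5 degrees
The angle is 140.5 degrees

Final answer: 140.5 degrees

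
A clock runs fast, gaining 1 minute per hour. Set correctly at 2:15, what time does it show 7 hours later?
For every 60 true minutes, the faulty clock advances 60 + 1 = 61 minutes.
True elapsed: 7 hours = 420 minutes.
Faulty clock advances: 420 x 61/60 = 427 minutes (drift: 7 minutes ahead).
Shown time: 2:15 + 427 minutes = 9:22.

Final answer: 9:22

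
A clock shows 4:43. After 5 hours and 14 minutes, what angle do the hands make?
First find the time 5 hours and 14 minutes after 4:43.
Total minutes: 4 x 60 + 43 + 5 x 60 + 14 = 597.
597 mod 720 = 597 minutes = 9:57.
Now compute the angle at 9:57:
Hour hand: 9 x 30 + 57 x 0.5 = 298.5 degrees
Minute hand: 57 x 6 = 342 degrees
Difference: |298.5 - 342| = 43.5 degrees
The angle is 43.5 degrees

Final answer: 43.5 degrees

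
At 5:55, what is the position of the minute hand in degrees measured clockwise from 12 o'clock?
The minute hand moves 6 degrees per minute.
At 5:55: 55 x 6 = 330 degrees

Final answer: 330 degrees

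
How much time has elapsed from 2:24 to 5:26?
From 2:24 to 5:26:
(5 x 60 + 26) - (2 x 60 + 24) = 326 - 144 = 182 minutes
= 3 hours and 2 minutes

Final answer: 3 hours and 2 minutes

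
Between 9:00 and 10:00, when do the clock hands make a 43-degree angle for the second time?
At t minutes past 9:00, the hour hand is at 30 x 9 + 0.5t degrees and the minute hand is at 6t degrees.
The smaller angle between them is 43 degrees when |30H - 5.5t| = 43 or |30H - 5.5t| = 317.
With H = 9, solve 30 x 9 - 5.5t = +/- target for each target:
  t = (30 x 9 - 43) / 5.5 = 41.27
  t = (30 x 9 + 43) / 5.5 = 56.91
  t = (30 x 9 - 317) / 5.5 = -8.55 (outside (0, 60))
  t = (30 x 9 + 317) / 5.5 = 106.73 (outside (0, 60))
Valid solutions in (0, 60): {41.27, 56.91} minutes.
The second occurrence is t = 56.91 minutes.
The hands form a 43-degree angle at 56.91 minutes past 9:00.

Final answer: 56.91 minutes past 9:00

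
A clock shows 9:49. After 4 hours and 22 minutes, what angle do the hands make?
First find the time 4 hours and 22 minutes after 9:49.
Total minutes: 9 x 60 + 49 + 4 x 60 + 22 = 851.
851 mod 720 = 131 minutes = 2:11.
Now compute the angle at 2:11:
Hour hand: 2 x 30 + 11 x 0.5 = 65.5 degrees
Minute hand: 11 x 6 = 66 degrees
Difference: |65.5 - 66| = 0.5 degrees
The angle is 0.5 degrees

Final answer: 0.5 degrees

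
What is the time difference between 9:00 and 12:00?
From 9:00 to 12:00:
(12 x 60 + 0) - (9 x 60 + 0) = 720 - 540 = 180 minutes
= 3 hours

Final answer: 3 hours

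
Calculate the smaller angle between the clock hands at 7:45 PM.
Hour hand position: 7 x 30 + 45 x 0.5 = 232.5 degrees
Minute hand position: 45 x 6 = 270 degrees
Difference: |232.5 - 270| = 37.5 degrees
The angle between the hands is 37.5 degrees

Final answer: 37.5 degrees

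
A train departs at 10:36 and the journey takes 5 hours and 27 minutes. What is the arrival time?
Starting time: 10:36
Adding 27 minutes to 36 minutes: 36 + 27 = 63 minutes = 1 hour and 3 minutes
Adding 5 hours: 10 + 5 + 1 (carry) = 16 - 12 = 4
Final time: 4:03

Final answer: 4:03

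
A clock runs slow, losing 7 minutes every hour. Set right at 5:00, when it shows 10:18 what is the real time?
For every 60 true minutes, the faulty clock advances 53 minutes, so 1 faulty-clock minute corresponds to 60/53 true minutes.
From 5:00 to 10:18 on the faulty dial is 318 minutes.
True elapsed: 318 x 60/53 = 360 minutes = 6 hours.
True time: 5:00 + 6 hours = 11:00.

Final answer: 11:00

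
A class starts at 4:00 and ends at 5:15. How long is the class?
From 4:00 to 5:15:
(5 x 60 + 15) - (4 x 60 + 0) = 315 - 240 = 75 minutes
= 1 hour and 15 minutes

Final answer: 1 hour and 15 minutes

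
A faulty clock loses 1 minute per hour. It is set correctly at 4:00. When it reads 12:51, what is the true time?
For every 60 true minutes, the faulty clock advances 59 minutes, so 1 faulty-clock minute corresponds to 60/59 true minutes.
From 4:00 to 12:51 on the faulty dial is 531 minutes.
True elapsed: 531 x 60/59 = 540 minutes = 9 hours.
True time: 4:00 + 9 hours = 1:00.

Final answer: 1:00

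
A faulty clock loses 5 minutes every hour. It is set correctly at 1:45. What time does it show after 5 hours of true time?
For every 60 true minutes, the faulty clock advances 60 - 5 = 55 minutes.
True elapsed: 5 hours = 300 minutes.
Faulty clock advances: 300 x 55/60 = 275 minutes (drift: 25 minutes behind).
Shown time: 1:45 + 275 minutes = 6:20.

Final answer: 6:20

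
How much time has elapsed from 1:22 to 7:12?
From 1:22 to 7:12:
(7 x 60 + 12) - (1 x 60 + 22) = 432 - 82 = 350 minutes
= 5 hours and 50 minutes

Final answer: 5 hours and 50 minutes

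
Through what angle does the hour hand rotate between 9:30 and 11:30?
The hour hand moves 0.5 degrees per minute.
Time elapsed: 11:30 - 9:30 = 120 minutes
Angular displacement: 120 x 0.5 = 60 degrees

Final answer: 60 degrees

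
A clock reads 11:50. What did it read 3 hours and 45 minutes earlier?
Starting time: 11:50 = 710 total minutes past 12:00
Subtracting: 3 hours and 45 minutes = 225 minutes
710 - 225 = 485 minutes
= 8 hours and 5 minutes past 12:00 = 8:05

Final answer: 8:05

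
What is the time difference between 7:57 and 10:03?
From 7:57 to 10:03:
(10 x 60 + 3) - (7 x 60 + 57) = 603 - 477 = 126 minutes
= 2 hours and 6 minutes

Final answer: 2 hours and 6 minutes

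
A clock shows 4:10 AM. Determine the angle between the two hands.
Hour hand position: 4 x 30 + 10 x 0.5 = 125 degrees
Minute hand position: 10 x 6 = 60 degrees
Difference: |125 - 60| = 65 degrees
The angle between the hands is 65 degrees

Final answer: 65 degrees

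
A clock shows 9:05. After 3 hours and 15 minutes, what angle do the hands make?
First find the time 3 hours and 15 minutes after 9:05.
Total minutes: 9 x 60 + 5 + 3 x 60 + 15 = 740.
740 mod 720 = 20 minutes = 12:20.
Now compute the angle at 12:20:
Hour hand: 0 x 30 + 20 x 0.5 = 10 degrees
Minute hand: 20 x 6 = 120 degrees
Difference: |10 - 120| = 110 degrees
The angle is 110 degrees

Final answer: 110 degrees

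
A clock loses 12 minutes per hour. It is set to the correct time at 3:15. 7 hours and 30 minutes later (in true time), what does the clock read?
For every 60 true minutes, the faulty clock advances 60 - 12 = 48 minutes.
True elapsed: 7 hours and 30 minutes = 450 minutes.
Faulty clock advances: 450 x 48/60 = 360 minutes (drift: 90 minutes behind).
Shown time: 3:15 + 360 minutes = 9:15.

Final answer: 9:15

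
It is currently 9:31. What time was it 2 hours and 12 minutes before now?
Starting time: 9:31 = 571 total minutes past 12:00
Subtracting: 2 hours and 12 minutes = 132 minutes
571 - 132 = 439 minutes
= 7 hours and 19 minutes past 12:00 = 7:19

Final answer: 7:19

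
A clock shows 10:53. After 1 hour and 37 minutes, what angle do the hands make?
First find the time 1 hour and 37 minutes after 10:53.
Total minutes: 10 x 60 + 53 + 1 x 60 + 37 = 750.
750 mod 720 = 30 minutes = 12:30.
Now compute the angle at 12:30:
Hour hand: 0 x 30 + 30 x 0.5 = 15 degrees
Minute hand: 30 x 6 = 180 degrees
Difference: |15 - 180| = 165 degrees
The angle is 165 degrees

Final answer: 165 degrees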